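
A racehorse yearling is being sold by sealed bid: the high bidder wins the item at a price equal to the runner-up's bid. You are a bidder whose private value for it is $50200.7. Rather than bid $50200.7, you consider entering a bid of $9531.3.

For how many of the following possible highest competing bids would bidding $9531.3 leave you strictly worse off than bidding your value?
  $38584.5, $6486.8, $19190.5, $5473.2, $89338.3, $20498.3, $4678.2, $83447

3

The deviation hurts exactly when the highest competing bid lies strictly between $9531.3 and $50200.7 — underbidding then forfeits a profitable win.
$38584.5: inside the interval → strictly worse (loss $11616.2).
$6486.8: below both → same outcome either way.
$19190.5: inside the interval → strictly worse (loss $31010.2).
$5473.2: below both → same outcome either way.
$89338.3: above both → same outcome either way.
$20498.3: inside the interval → strictly worse (loss $29702.4).
$4678.2: below both → same outcome either way.
$83447: above both → same outcome either way.
Count: 3.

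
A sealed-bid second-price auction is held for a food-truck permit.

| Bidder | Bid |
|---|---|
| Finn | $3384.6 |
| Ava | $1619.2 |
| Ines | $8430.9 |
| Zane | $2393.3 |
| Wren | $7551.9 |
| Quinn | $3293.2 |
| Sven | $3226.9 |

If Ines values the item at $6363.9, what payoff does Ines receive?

Highest bid: Ines at $8430.9, so Ines wins.
Second-highest bid: Wren at $7551.9 — that is the price the winner pays.
Ines's payoff = value − price = $6363.9 − $7551.9 = −$1188.

−$1188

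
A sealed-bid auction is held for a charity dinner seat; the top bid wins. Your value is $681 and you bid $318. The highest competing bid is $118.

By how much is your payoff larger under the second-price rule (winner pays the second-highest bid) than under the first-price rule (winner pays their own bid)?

$200

You have the highest bid, so you win under either rule.
Second-price: pay $118 → payoff $563.
First-price: pay your own bid $318 → payoff $363.
Difference = $563 − ($363) = $200.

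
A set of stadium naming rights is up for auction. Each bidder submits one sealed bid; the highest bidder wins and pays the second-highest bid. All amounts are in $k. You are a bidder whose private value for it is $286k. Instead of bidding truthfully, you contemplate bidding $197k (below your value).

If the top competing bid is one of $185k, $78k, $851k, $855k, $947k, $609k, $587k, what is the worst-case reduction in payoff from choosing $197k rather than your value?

$0k

$185k: same outcome either way → loss $0k.
$78k: same outcome either way → loss $0k.
$851k: same outcome either way → loss $0k.
$855k: same outcome either way → loss $0k.
$947k: same outcome either way → loss $0k.
$609k: same outcome either way → loss $0k.
$587k: same outcome either way → loss $0k.
Maximum loss: $0k.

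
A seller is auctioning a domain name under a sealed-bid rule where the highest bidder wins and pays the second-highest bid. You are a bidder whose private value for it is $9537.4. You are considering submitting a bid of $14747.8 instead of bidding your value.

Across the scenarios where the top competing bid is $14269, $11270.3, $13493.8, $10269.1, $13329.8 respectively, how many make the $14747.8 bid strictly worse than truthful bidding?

The deviation hurts exactly when the highest competing bid lies strictly between $9537.4 and $14747.8 — overbidding then wins at a price above your value.
$14269: inside the interval → strictly worse (loss $4731.6).
$11270.3: inside the interval → strictly worse (loss $1732.9).
$13493.8: inside the interval → strictly worse (loss $3956.4).
$10269.1: inside the interval → strictly worse (loss $731.7).
$13329.8: inside the interval → strictly worse (loss $3792.4).
Count: 5.

5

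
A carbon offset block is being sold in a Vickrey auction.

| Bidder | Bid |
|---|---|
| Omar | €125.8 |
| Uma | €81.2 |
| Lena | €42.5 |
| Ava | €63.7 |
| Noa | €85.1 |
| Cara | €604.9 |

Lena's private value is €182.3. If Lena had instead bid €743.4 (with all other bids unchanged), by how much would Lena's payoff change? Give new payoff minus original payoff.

−€422.6

The highest bid among the other bidders is €604.9; Lena's bid doesn't change that.
Original bid €42.5: Lena is not highest (top rival bid is €604.9); payoff €0.
Alternative bid €743.4: Lena is highest, pays the top rival bid €604.9; payoff €182.3 − €604.9 = −€422.6.
Change in payoff = −€422.6 − (€0) = −€422.6.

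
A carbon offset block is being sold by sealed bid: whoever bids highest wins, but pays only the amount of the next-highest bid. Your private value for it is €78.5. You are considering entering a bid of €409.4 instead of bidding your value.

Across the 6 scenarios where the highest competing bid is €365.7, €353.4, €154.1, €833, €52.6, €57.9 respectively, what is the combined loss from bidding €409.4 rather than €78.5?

The deviation costs you only when the competing bid falls strictly between €78.5 and €409.4; elsewhere both bids give the same outcome.
€365.7: truthful payoff €0, deviation payoff −€287.2 → loss €287.2.
€353.4: truthful payoff €0, deviation payoff −€274.9 → loss €274.9.
€154.1: truthful payoff €0, deviation payoff −€75.6 → loss €75.6.
€833: outcomes coincide → loss €0.
€52.6: outcomes coincide → loss €0.
€57.9: outcomes coincide → loss €0.
Total loss = €287.2 + €274.9 + €75.6 = €637.7.

€637.7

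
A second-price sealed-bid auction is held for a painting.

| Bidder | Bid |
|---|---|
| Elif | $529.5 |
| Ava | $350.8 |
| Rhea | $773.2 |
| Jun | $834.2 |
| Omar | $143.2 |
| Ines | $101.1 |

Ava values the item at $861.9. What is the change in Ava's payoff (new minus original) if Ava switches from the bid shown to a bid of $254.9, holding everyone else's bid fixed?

The highest bid among the other bidders is $834.2; Ava's bid doesn't change that.
Original bid $350.8: Ava is not highest (top rival bid is $834.2); payoff $0.
Alternative bid $254.9: Ava is not highest (top rival bid is $834.2); payoff $0.
Change in payoff = $0 − ($0) = $0.

$0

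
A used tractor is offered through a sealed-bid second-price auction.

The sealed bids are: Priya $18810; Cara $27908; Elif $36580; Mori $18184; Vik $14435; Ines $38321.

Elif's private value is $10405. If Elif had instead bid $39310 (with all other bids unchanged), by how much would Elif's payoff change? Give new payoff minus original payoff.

−$27916

The highest bid among the other bidders is $38321; Elif's bid doesn't change that.
Original bid $36580: Elif is not highest (top rival bid is $38321); payoff $0.
Alternative bid $39310: Elif is highest, pays the top rival bid $38321; payoff $10405 − $38321 = −$27916.
Change in payoff = −$27916 − ($0) = −$27916.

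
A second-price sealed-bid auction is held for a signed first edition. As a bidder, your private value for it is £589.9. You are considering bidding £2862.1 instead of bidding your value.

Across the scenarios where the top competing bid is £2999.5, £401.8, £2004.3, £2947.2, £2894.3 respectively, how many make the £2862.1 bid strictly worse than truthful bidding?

1

The deviation hurts exactly when the highest competing bid lies strictly between £589.9 and £2862.1 — overbidding then wins at a price above your value.
£2999.5: above both → same outcome either way.
£401.8: below both → same outcome either way.
£2004.3: inside the interval → strictly worse (loss £1414.4).
£2947.2: above both → same outcome either way.
£2894.3: above both → same outcome either way.
Count: 1.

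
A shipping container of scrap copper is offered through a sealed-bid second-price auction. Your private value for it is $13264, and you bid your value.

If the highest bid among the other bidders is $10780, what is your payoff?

$2484

Your bid $13264 exceeds the highest competing bid $10780, so you win.
In a second-price auction the winner pays the second-highest bid, $10780.
Payoff = value − price = $13264 − $10780 = $2484.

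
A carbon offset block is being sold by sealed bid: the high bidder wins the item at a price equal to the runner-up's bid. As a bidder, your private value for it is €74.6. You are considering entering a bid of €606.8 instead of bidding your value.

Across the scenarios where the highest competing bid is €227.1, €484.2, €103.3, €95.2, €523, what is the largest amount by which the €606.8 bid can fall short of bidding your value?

€448.4

€227.1: truthful gives €0, deviation gives −€152.5 → loss €152.5.
€484.2: truthful gives €0, deviation gives −€409.6 → loss €409.6.
€103.3: truthful gives €0, deviation gives −€28.7 → loss €28.7.
€95.2: truthful gives €0, deviation gives −€20.6 → loss €20.6.
€523: truthful gives €0, deviation gives −€448.4 → loss €448.4.
Maximum loss: €448.4.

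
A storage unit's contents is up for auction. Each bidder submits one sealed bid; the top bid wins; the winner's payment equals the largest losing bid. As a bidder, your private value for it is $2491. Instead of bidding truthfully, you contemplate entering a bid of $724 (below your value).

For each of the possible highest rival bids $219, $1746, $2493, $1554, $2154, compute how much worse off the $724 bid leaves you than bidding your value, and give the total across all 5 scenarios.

$2019

The deviation costs you only when the competing bid falls strictly between $724 and $2491; elsewhere both bids give the same outcome.
$219: outcomes coincide → loss $0.
$1746: truthful payoff $745, deviation payoff $0 → loss $745.
$2493: outcomes coincide → loss $0.
$1554: truthful payoff $937, deviation payoff $0 → loss $937.
$2154: truthful payoff $337, deviation payoff $0 → loss $337.
Total loss = $745 + $937 + $337 = $2019.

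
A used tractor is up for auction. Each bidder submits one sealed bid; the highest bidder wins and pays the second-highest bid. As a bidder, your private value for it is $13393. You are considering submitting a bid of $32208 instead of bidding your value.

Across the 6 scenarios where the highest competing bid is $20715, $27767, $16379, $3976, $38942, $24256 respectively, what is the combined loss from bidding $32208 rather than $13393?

$35545

The deviation costs you only when the competing bid falls strictly between $13393 and $32208; elsewhere both bids give the same outcome.
$20715: truthful payoff $0, deviation payoff −$7322 → loss $7322.
$27767: truthful payoff $0, deviation payoff −$14374 → loss $14374.
$16379: truthful payoff $0, deviation payoff −$2986 → loss $2986.
$3976: outcomes coincide → loss $0.
$38942: outcomes coincide → loss $0.
$24256: truthful payoff $0, deviation payoff −$10863 → loss $10863.
Total loss = $7322 + $14374 + $2986 + $10863 = $35545.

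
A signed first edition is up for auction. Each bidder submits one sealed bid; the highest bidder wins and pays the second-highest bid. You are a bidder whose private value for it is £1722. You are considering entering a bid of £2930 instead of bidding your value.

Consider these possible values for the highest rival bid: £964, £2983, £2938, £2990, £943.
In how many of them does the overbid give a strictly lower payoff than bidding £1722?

0

The deviation hurts exactly when the highest competing bid lies strictly between £1722 and £2930 — overbidding then wins at a price above your value.
£964: below both → same outcome either way.
£2983: above both → same outcome either way.
£2938: above both → same outcome either way.
£2990: above both → same outcome either way.
£943: below both → same outcome either way.
Count: 0.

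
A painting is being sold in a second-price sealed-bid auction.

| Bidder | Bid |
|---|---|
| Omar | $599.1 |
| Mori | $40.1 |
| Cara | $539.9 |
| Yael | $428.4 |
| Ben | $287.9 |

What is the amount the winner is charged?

Highest bid: Omar at $599.1, so Omar wins.
Second-highest bid: Cara at $539.9 — that is the price the winner pays.

$539.9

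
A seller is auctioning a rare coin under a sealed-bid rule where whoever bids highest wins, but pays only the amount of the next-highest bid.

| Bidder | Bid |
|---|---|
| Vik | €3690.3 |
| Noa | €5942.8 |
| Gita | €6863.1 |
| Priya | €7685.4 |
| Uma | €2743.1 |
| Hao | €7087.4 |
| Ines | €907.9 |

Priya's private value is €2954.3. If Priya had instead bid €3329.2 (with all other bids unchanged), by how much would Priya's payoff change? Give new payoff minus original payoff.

€4133.1

The highest bid among the other bidders is €7087.4; Priya's bid doesn't change that.
Original bid €7685.4: Priya is highest, pays the top rival bid €7087.4; payoff €2954.3 − €7087.4 = −€4133.1.
Alternative bid €3329.2: Priya is not highest (top rival bid is €7087.4); payoff €0.
Change in payoff = €0 − (−€4133.1) = €4133.1.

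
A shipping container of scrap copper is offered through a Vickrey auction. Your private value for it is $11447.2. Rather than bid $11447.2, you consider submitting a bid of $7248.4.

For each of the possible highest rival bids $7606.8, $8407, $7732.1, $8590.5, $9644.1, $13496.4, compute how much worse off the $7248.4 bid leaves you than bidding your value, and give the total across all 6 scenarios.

The deviation costs you only when the competing bid falls strictly between $7248.4 and $11447.2; elsewhere both bids give the same outcome.
$7606.8: truthful payoff $3840.4, deviation payoff $0 → loss $3840.4.
$8407: truthful payoff $3040.2, deviation payoff $0 → loss $3040.2.
$7732.1: truthful payoff $3715.1, deviation payoff $0 → loss $3715.1.
$8590.5: truthful payoff $2856.7, deviation payoff $0 → loss $2856.7.
$9644.1: truthful payoff $1803.1, deviation payoff $0 → loss $1803.1.
$13496.4: outcomes coincide → loss $0.
Total loss = $3840.4 + $3040.2 + $3715.1 + $2856.7 + $1803.1 = $15255.5.

$15255.5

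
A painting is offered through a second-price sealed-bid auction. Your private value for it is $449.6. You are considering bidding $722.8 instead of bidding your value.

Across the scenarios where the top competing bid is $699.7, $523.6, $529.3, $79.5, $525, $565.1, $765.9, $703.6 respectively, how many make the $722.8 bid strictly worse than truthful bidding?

The deviation hurts exactly when the highest competing bid lies strictly between $449.6 and $722.8 — overbidding then wins at a price above your value.
$699.7: inside the interval → strictly worse (loss $250.1).
$523.6: inside the interval → strictly worse (loss $74).
$529.3: inside the interval → strictly worse (loss $79.7).
$79.5: below both → same outcome either way.
$525: inside the interval → strictly worse (loss $75.4).
$565.1: inside the interval → strictly worse (loss $115.5).
$765.9: above both → same outcome either way.
$703.6: inside the interval → strictly worse (loss $254).
Count: 6.

6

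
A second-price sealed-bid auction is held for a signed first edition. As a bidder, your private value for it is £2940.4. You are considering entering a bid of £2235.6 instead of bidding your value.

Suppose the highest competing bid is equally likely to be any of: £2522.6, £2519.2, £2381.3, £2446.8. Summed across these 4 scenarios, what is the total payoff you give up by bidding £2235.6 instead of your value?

£1891.7

The deviation costs you only when the competing bid falls strictly between £2235.6 and £2940.4; elsewhere both bids give the same outcome.
£2522.6: truthful payoff £417.8, deviation payoff £0 → loss £417.8.
£2519.2: truthful payoff £421.2, deviation payoff £0 → loss £421.2.
£2381.3: truthful payoff £559.1, deviation payoff £0 → loss £559.1.
£2446.8: truthful payoff £493.6, deviation payoff £0 → loss £493.6.
Total loss = £417.8 + £421.2 + £559.1 + £493.6 = £1891.7.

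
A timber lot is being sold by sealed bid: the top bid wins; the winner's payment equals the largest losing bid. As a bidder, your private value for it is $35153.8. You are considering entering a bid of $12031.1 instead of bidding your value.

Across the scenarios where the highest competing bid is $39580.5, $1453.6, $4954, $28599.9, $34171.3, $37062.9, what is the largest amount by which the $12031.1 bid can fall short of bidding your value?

$6553.9

$39580.5: same outcome either way → loss $0.
$1453.6: same outcome either way → loss $0.
$4954: same outcome either way → loss $0.
$28599.9: truthful gives $6553.9, deviation gives $0 → loss $6553.9.
$34171.3: truthful gives $982.5, deviation gives $0 → loss $982.5.
$37062.9: same outcome either way → loss $0.
Maximum loss: $6553.9.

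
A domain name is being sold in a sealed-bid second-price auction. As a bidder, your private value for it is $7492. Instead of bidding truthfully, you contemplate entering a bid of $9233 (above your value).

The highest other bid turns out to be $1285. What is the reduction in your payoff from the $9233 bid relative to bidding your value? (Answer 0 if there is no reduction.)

$0

Bidding your value $7492: you win (since $7492 > $1285) and pay $1285. Payoff $6207.
Bidding $9233: you win and pay $1285. Payoff $7492 − $1285 = $6207.
Difference = $6207 − $6207 = $0; both bids lead to the same outcome because the competing bid is below both your value and your alternative bid.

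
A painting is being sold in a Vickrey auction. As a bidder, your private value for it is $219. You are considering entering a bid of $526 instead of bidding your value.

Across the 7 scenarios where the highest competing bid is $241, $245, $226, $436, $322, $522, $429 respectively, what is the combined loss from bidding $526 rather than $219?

The deviation costs you only when the competing bid falls strictly between $219 and $526; elsewhere both bids give the same outcome.
$241: truthful payoff $0, deviation payoff −$22 → loss $22.
$245: truthful payoff $0, deviation payoff −$26 → loss $26.
$226: truthful payoff $0, deviation payoff −$7 → loss $7.
$436: truthful payoff $0, deviation payoff −$217 → loss $217.
$322: truthful payoff $0, deviation payoff −$103 → loss $103.
$522: truthful payoff $0, deviation payoff −$303 → loss $303.
$429: truthful payoff $0, deviation payoff −$210 → loss $210.
Total loss = $22 + $26 + $7 + $217 + $103 + $303 + $210 = $888.

$888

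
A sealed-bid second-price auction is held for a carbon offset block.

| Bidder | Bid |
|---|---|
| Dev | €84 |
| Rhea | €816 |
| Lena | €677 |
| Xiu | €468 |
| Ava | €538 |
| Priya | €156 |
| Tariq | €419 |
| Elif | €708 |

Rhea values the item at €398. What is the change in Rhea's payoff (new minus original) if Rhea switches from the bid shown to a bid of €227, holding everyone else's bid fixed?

€310

The highest bid among the other bidders is €708; Rhea's bid doesn't change that.
Original bid €816: Rhea is highest, pays the top rival bid €708; payoff €398 − €708 = −€310.
Alternative bid €227: Rhea is not highest (top rival bid is €708); payoff €0.
Change in payoff = €0 − (−€310) = €310.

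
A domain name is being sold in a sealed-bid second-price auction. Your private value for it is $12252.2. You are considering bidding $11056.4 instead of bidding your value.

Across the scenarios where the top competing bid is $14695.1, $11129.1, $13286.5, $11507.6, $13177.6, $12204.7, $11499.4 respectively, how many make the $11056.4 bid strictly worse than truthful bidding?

4

The deviation hurts exactly when the highest competing bid lies strictly between $11056.4 and $12252.2 — underbidding then forfeits a profitable win.
$14695.1: above both → same outcome either way.
$11129.1: inside the interval → strictly worse (loss $1123.1).
$13286.5: above both → same outcome either way.
$11507.6: inside the interval → strictly worse (loss $744.6).
$13177.6: above both → same outcome either way.
$12204.7: inside the interval → strictly worse (loss $47.5).
$11499.4: inside the interval → strictly worse (loss $752.8).
Count: 4.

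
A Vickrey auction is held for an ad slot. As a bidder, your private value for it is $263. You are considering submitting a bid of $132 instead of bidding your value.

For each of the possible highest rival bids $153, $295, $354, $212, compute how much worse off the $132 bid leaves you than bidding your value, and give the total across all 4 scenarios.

The deviation costs you only when the competing bid falls strictly between $132 and $263; elsewhere both bids give the same outcome.
$153: truthful payoff $110, deviation payoff $0 → loss $110.
$295: outcomes coincide → loss $0.
$354: outcomes coincide → loss $0.
$212: truthful payoff $51, deviation payoff $0 → loss $51.
Total loss = $110 + $51 = $161.
Truthful bidding weakly dominates here: raising your bid can only win items priced above your value, and lowering it can only forfeit items priced below.

$161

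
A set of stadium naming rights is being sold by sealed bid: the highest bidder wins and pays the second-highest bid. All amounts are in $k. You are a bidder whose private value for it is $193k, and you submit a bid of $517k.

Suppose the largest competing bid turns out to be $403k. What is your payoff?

Your bid $517k exceeds the highest competing bid $403k, so you win.
In a second-price auction the winner pays the second-highest bid, $403k.
Payoff = value − price = $193k − $403k = −$210k.

−$210k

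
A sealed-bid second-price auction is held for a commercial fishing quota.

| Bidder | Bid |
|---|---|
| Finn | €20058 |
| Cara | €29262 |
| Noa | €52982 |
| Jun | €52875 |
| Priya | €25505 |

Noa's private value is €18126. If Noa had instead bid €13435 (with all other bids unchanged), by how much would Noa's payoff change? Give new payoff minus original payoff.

€34749

The highest bid among the other bidders is €52875; Noa's bid doesn't change that.
Original bid €52982: Noa is highest, pays the top rival bid €52875; payoff €18126 − €52875 = −€34749.
Alternative bid €13435: Noa is not highest (top rival bid is €52875); payoff €0.
Change in payoff = €0 − (−€34749) = €34749.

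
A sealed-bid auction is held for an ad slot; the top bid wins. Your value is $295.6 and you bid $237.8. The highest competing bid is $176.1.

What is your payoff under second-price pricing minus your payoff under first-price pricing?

$61.7

You have the highest bid, so you win under either rule.
Second-price: pay $176.1 → payoff $119.5.
First-price: pay your own bid $237.8 → payoff $57.8.
Difference = $119.5 − ($57.8) = $61.7.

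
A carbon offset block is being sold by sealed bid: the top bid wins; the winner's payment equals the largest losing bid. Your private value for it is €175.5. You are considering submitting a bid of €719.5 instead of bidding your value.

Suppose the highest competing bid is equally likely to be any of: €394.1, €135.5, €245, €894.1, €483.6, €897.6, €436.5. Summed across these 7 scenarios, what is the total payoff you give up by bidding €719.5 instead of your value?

The deviation costs you only when the competing bid falls strictly between €175.5 and €719.5; elsewhere both bids give the same outcome.
€394.1: truthful payoff €0, deviation payoff −€218.6 → loss €218.6.
€135.5: outcomes coincide → loss €0.
€245: truthful payoff €0, deviation payoff −€69.5 → loss €69.5.
€894.1: outcomes coincide → loss €0.
€483.6: truthful payoff €0, deviation payoff −€308.1 → loss €308.1.
€897.6: outcomes coincide → loss €0.
€436.5: truthful payoff €0, deviation payoff −€261 → loss €261.
Total loss = €218.6 + €69.5 + €308.1 + €261 = €857.2.

€857.2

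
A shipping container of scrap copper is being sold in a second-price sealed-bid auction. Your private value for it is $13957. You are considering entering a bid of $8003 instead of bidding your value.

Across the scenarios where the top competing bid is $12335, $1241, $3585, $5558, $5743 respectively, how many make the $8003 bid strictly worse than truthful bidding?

The deviation hurts exactly when the highest competing bid lies strictly between $8003 and $13957 — underbidding then forfeits a profitable win.
$12335: inside the interval → strictly worse (loss $1622).
$1241: below both → same outcome either way.
$3585: below both → same outcome either way.
$5558: below both → same outcome either way.
$5743: below both → same outcome either way.
Count: 1.

1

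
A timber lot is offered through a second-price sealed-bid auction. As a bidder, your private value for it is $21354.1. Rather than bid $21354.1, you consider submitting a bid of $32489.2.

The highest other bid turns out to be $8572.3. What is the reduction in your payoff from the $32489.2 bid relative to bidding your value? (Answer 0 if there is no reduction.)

$0

Bidding your value $21354.1: you win (since $21354.1 > $8572.3) and pay $8572.3. Payoff $12781.8.
Bidding $32489.2: you win and pay $8572.3. Payoff $21354.1 − $8572.3 = $12781.8.
Difference = $12781.8 − $12781.8 = $0; both bids lead to the same outcome because the competing bid is below both your value and your alternative bid.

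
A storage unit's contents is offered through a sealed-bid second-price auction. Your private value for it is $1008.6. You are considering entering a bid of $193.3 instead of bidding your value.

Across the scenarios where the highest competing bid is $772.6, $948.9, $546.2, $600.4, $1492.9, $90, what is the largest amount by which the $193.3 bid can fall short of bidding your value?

$772.6: truthful gives $236, deviation gives $0 → loss $236.
$948.9: truthful gives $59.7, deviation gives $0 → loss $59.7.
$546.2: truthful gives $462.4, deviation gives $0 → loss $462.4.
$600.4: truthful gives $408.2, deviation gives $0 → loss $408.2.
$1492.9: same outcome either way → loss $0.
$90: same outcome either way → loss $0.
Maximum loss: $462.4.

$462.4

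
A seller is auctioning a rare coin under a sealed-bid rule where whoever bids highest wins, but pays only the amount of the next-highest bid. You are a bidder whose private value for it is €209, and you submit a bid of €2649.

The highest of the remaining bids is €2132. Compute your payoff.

Your bid €2649 exceeds the highest competing bid €2132, so you win.
In a second-price auction the winner pays the second-highest bid, €2132.
Payoff = value − price = €209 − €2132 = −€1923.

−€1923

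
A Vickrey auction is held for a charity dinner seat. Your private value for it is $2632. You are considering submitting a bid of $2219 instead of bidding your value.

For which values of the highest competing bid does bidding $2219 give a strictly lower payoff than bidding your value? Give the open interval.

($2219, $2632)

If the competing bid is below $2219, both bids win at the same price — no difference.
If it is above $2632, both bids lose — no difference.
If it lies strictly between $2219 and $2632, bidding your value wins at a price below your value (positive payoff) while bidding $2219 loses (payoff 0).
So the deviation strictly hurts on the open interval ($2219, $2632).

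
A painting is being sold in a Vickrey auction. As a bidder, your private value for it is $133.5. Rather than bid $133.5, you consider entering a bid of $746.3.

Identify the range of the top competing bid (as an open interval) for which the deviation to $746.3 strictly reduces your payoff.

($133.5, $746.3)

If the competing bid is below $133.5, both bids win at the same price — no difference.
If it is above $746.3, both bids lose — no difference.
If it lies strictly between $133.5 and $746.3, bidding your value loses (payoff 0) while bidding $746.3 wins at a price above your value (payoff negative).
So the deviation strictly hurts on the open interval ($133.5, $746.3).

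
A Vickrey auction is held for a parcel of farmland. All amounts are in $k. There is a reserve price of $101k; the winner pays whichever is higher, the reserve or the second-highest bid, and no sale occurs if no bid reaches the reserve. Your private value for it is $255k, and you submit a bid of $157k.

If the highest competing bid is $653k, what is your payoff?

Your bid $157k is below the highest competing bid $653k, so you lose. Payoff $0k.

$0k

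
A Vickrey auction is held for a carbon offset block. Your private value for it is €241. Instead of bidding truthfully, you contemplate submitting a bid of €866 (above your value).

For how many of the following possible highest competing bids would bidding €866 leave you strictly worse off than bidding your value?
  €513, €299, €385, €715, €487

The deviation hurts exactly when the highest competing bid lies strictly between €241 and €866 — overbidding then wins at a price above your value.
€513: inside the interval → strictly worse (loss €272).
€299: inside the interval → strictly worse (loss €58).
€385: inside the interval → strictly worse (loss €144).
€715: inside the interval → strictly worse (loss €474).
€487: inside the interval → strictly worse (loss €246).
Count: 5.

5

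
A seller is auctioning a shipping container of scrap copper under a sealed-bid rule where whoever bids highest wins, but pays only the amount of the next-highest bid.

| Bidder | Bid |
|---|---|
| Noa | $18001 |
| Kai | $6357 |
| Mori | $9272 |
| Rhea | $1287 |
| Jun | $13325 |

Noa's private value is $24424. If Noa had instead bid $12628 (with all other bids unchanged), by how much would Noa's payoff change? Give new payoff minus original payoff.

−$11099

The highest bid among the other bidders is $13325; Noa's bid doesn't change that.
Original bid $18001: Noa is highest, pays the top rival bid $13325; payoff $24424 − $13325 = $11099.
Alternative bid $12628: Noa is not highest (top rival bid is $13325); payoff $0.
Change in payoff = $0 − ($11099) = −$11099.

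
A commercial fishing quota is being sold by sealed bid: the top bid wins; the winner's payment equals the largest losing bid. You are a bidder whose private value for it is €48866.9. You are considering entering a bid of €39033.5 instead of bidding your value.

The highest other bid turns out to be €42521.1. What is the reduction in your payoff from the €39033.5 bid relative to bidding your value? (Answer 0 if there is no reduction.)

€6345.8

Bidding your value €48866.9: you win (since €48866.9 > €42521.1) and pay €42521.1. Payoff €6345.8.
Bidding €39033.5: you lose. Payoff €0.
The competing bid €42521.1 lies between your shaded bid and your value, so underbidding forfeits an item you could have won at a profitable price.
Loss from deviating = €6345.8 − (€0) = €6345.8.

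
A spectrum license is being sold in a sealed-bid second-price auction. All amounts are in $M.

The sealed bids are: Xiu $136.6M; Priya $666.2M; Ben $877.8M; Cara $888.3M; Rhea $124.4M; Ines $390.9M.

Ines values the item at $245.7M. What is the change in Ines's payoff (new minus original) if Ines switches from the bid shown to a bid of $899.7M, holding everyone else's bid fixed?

−$642.6M

The highest bid among the other bidders is $888.3M; Ines's bid doesn't change that.
Original bid $390.9M: Ines is not highest (top rival bid is $888.3M); payoff $0M.
Alternative bid $899.7M: Ines is highest, pays the top rival bid $888.3M; payoff $245.7M − $888.3M = −$642.6M.
Change in payoff = −$642.6M − ($0M) = −$642.6M.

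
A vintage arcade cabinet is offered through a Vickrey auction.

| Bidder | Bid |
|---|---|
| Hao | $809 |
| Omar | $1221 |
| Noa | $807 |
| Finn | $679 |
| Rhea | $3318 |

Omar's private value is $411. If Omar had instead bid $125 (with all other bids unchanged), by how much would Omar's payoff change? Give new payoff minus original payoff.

$0

The highest bid among the other bidders is $3318; Omar's bid doesn't change that.
Original bid $1221: Omar is not highest (top rival bid is $3318); payoff $0.
Alternative bid $125: Omar is not highest (top rival bid is $3318); payoff $0.
Change in payoff = $0 − ($0) = $0.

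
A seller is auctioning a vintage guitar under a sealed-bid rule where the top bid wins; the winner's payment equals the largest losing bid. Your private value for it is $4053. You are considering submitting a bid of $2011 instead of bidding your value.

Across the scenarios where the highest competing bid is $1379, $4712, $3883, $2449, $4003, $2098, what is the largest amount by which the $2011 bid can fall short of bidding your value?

$1955

$1379: same outcome either way → loss $0.
$4712: same outcome either way → loss $0.
$3883: truthful gives $170, deviation gives $0 → loss $170.
$2449: truthful gives $1604, deviation gives $0 → loss $1604.
$4003: truthful gives $50, deviation gives $0 → loss $50.
$2098: truthful gives $1955, deviation gives $0 → loss $1955.
Maximum loss: $1955.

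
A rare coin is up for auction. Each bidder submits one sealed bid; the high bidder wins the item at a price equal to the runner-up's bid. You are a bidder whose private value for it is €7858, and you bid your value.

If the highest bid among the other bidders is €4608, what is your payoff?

Your bid €7858 exceeds the highest competing bid €4608, so you win.
In a second-price auction the winner pays the second-highest bid, €4608.
Payoff = value − price = €7858 − €4608 = €3250.

€3250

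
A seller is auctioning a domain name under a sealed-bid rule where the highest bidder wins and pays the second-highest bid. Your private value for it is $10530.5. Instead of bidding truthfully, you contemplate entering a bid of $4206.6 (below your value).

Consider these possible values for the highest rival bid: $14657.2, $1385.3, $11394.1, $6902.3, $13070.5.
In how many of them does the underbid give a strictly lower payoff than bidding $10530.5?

1

The deviation hurts exactly when the highest competing bid lies strictly between $4206.6 and $10530.5 — underbidding then forfeits a profitable win.
$14657.2: above both → same outcome either way.
$1385.3: below both → same outcome either way.
$11394.1: above both → same outcome either way.
$6902.3: inside the interval → strictly worse (loss $3628.2).
$13070.5: above both → same outcome either way.
Count: 1.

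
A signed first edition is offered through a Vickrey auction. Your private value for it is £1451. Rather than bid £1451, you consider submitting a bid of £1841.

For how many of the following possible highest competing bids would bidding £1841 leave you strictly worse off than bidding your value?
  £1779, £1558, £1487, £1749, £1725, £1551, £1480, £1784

8

The deviation hurts exactly when the highest competing bid lies strictly between £1451 and £1841 — overbidding then wins at a price above your value.
£1779: inside the interval → strictly worse (loss £328).
£1558: inside the interval → strictly worse (loss £107).
£1487: inside the interval → strictly worse (loss £36).
£1749: inside the interval → strictly worse (loss £298).
£1725: inside the interval → strictly worse (loss £274).
£1551: inside the interval → strictly worse (loss £100).
£1480: inside the interval → strictly worse (loss £29).
£1784: inside the interval → strictly worse (loss £333).
Count: 8.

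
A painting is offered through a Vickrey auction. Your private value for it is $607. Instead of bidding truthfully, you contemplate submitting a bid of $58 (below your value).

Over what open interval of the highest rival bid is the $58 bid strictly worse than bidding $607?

($58, $607)

If the competing bid is below $58, both bids win at the same price — no difference.
If it is above $607, both bids lose — no difference.
If it lies strictly between $58 and $607, bidding your value wins at a price below your value (positive payoff) while bidding $58 loses (payoff 0).
So the deviation strictly hurts on the open interval ($58, $607).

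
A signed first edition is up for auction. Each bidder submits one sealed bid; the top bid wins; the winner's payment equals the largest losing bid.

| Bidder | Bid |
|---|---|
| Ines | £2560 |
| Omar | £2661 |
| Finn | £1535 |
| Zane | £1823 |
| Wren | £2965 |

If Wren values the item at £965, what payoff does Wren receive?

Highest bid: Wren at £2965, so Wren wins.
Second-highest bid: Omar at £2661 — that is the price the winner pays.
Wren's payoff = value − price = £965 − £2661 = −£1696.

−£1696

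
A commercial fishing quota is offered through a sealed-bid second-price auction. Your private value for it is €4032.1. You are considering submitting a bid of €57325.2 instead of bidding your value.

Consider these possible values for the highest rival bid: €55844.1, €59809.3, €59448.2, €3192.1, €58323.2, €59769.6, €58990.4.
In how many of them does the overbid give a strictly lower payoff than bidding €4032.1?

1

The deviation hurts exactly when the highest competing bid lies strictly between €4032.1 and €57325.2 — overbidding then wins at a price above your value.
€55844.1: inside the interval → strictly worse (loss €51812).
€59809.3: above both → same outcome either way.
€59448.2: above both → same outcome either way.
€3192.1: below both → same outcome either way.
€58323.2: above both → same outcome either way.
€59769.6: above both → same outcome either way.
€58990.4: above both → same outcome either way.
Count: 1.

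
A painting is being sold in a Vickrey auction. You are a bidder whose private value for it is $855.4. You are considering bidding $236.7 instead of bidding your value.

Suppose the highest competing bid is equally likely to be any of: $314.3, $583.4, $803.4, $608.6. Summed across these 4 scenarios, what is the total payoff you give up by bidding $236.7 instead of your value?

The deviation costs you only when the competing bid falls strictly between $236.7 and $855.4; elsewhere both bids give the same outcome.
$314.3: truthful payoff $541.1, deviation payoff $0 → loss $541.1.
$583.4: truthful payoff $272, deviation payoff $0 → loss $272.
$803.4: truthful payoff $52, deviation payoff $0 → loss $52.
$608.6: truthful payoff $246.8, deviation payoff $0 → loss $246.8.
Total loss = $541.1 + $272 + $52 + $246.8 = $1111.9.

$1111.9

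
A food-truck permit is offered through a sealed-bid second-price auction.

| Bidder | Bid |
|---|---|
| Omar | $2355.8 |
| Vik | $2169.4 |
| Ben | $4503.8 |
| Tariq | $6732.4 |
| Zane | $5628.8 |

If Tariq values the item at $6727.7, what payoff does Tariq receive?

$1098.9

Highest bid: Tariq at $6732.4, so Tariq wins.
Second-highest bid: Zane at $5628.8 — that is the price the winner pays.
Tariq's payoff = value − price = $6727.7 − $5628.8 = $1098.9.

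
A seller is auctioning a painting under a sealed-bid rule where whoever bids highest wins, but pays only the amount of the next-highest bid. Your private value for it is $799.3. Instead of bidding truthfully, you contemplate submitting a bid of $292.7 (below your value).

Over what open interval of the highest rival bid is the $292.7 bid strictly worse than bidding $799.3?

If the competing bid is below $292.7, both bids win at the same price — no difference.
If it is above $799.3, both bids lose — no difference.
If it lies strictly between $292.7 and $799.3, bidding your value wins at a price below your value (positive payoff) while bidding $292.7 loses (payoff 0).
So the deviation strictly hurts on the open interval ($292.7, $799.3).

($292.7, $799.3)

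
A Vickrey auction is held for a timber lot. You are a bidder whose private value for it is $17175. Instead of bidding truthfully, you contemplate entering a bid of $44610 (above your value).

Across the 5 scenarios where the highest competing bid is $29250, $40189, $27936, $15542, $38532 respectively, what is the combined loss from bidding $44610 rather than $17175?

The deviation costs you only when the competing bid falls strictly between $17175 and $44610; elsewhere both bids give the same outcome.
$29250: truthful payoff $0, deviation payoff −$12075 → loss $12075.
$40189: truthful payoff $0, deviation payoff −$23014 → loss $23014.
$27936: truthful payoff $0, deviation payoff −$10761 → loss $10761.
$15542: outcomes coincide → loss $0.
$38532: truthful payoff $0, deviation payoff −$21357 → loss $21357.
Total loss = $12075 + $23014 + $10761 + $21357 = $67207.

$67207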